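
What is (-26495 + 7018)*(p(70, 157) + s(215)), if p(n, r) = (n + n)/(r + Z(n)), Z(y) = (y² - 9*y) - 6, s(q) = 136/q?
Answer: -12296920812/950515 ≈ -12937.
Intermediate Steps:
Z(y) = -6 + y² - 9*y
p(n, r) = 2*n/(-6 + r + n² - 9*n) (p(n, r) = (n + n)/(r + (-6 + n² - 9*n)) = (2*n)/(-6 + r + n² - 9*n) = 2*n/(-6 + r + n² - 9*n))
(-26495 + 7018)*(p(70, 157) + s(215)) = (-26495 + 7018)*(2*70/(-6 + 157 + 70² - 9*70) + 136/215) = -19477*(2*70/(-6 + 157 + 4900 - 630) + 136*(1/215)) = -19477*(2*70/4421 + 136/215) = -19477*(2*70*(1/4421) + 136/215) = -19477*(140/4421 + 136/215) = -19477*631356/950515 = -12296920812/950515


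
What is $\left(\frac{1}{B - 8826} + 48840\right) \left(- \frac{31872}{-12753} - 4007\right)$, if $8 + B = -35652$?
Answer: $- \frac{36986097045096787}{189109986} \approx -1.9558 \cdot 10^{8}$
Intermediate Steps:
$B = -35660$ ($B = -8 - 35652 = -35660$)
$\left(\frac{1}{B - 8826} + 48840\right) \left(- \frac{31872}{-12753} - 4007\right) = \left(\frac{1}{-35660 - 8826} + 48840\right) \left(- \frac{31872}{-12753} - 4007\right) = \left(\frac{1}{-44486} + 48840\right) \left(\left(-31872\right) \left(- \frac{1}{12753}\right) - 4007\right) = \left(- \frac{1}{44486} + 48840\right) \left(\frac{10624}{4251} - 4007\right) = \frac{2172696239}{44486} \left(- \frac{17023133}{4251}\right) = - \frac{36986097045096787}{189109986}$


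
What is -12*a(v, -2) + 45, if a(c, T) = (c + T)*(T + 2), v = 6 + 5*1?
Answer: 45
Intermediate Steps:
v = 11 (v = 6 + 5 = 11)
a(c, T) = (2 + T)*(T + c) (a(c, T) = (T + c)*(2 + T) = (2 + T)*(T + c))
-12*a(v, -2) + 45 = -12*((-2)² + 2*(-2) + 2*11 - 2*11) + 45 = -12*(4 - 4 + 22 - 22) + 45 = -12*0 + 45 = 0 + 45 = 45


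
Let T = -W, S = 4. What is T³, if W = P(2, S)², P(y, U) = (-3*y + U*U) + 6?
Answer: -16777216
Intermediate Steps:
P(y, U) = 6 + U² - 3*y (P(y, U) = (-3*y + U²) + 6 = (U² - 3*y) + 6 = 6 + U² - 3*y)
W = 256 (W = (6 + 4² - 3*2)² = (6 + 16 - 6)² = 16² = 256)
T = -256 (T = -1*256 = -256)
T³ = (-256)³ = -16777216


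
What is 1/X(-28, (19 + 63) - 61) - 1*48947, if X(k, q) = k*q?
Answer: -28780837/588 ≈ -48947.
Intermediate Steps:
1/X(-28, (19 + 63) - 61) - 1*48947 = 1/(-28*((19 + 63) - 61)) - 1*48947 = 1/(-28*(82 - 61)) - 48947 = 1/(-28*21) - 48947 = 1/(-588) - 48947 = -1/588 - 48947 = -28780837/588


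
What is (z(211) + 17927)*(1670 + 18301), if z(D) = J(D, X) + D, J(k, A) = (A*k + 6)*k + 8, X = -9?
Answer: -7614482967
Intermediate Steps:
J(k, A) = 8 + k*(6 + A*k) (J(k, A) = (6 + A*k)*k + 8 = k*(6 + A*k) + 8 = 8 + k*(6 + A*k))
z(D) = 8 - 9*D**2 + 7*D (z(D) = (8 + 6*D - 9*D**2) + D = (8 - 9*D**2 + 6*D) + D = 8 - 9*D**2 + 7*D)
(z(211) + 17927)*(1670 + 18301) = ((8 - 9*211**2 + 7*211) + 17927)*(1670 + 18301) = ((8 - 9*44521 + 1477) + 17927)*19971 = ((8 - 400689 + 1477) + 17927)*19971 = (-399204 + 17927)*19971 = -381277*19971 = -7614482967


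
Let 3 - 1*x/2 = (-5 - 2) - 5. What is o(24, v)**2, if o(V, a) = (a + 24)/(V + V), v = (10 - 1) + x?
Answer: 441/256 ≈ 1.7227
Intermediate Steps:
x = 30 (x = 6 - 2*((-5 - 2) - 5) = 6 - 2*(-7 - 5) = 6 - 2*(-12) = 6 + 24 = 30)
v = 39 (v = (10 - 1) + 30 = 9 + 30 = 39)
o(V, a) = (24 + a)/(2*V) (o(V, a) = (24 + a)/((2*V)) = (24 + a)*(1/(2*V)) = (24 + a)/(2*V))
o(24, v)**2 = ((1/2)*(24 + 39)/24)**2 = ((1/2)*(1/24)*63)**2 = (21/16)**2 = 441/256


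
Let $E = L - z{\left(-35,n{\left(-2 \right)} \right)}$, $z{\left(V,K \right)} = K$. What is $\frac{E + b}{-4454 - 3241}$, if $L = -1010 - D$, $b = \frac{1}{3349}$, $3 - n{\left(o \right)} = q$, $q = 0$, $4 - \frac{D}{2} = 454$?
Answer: $\frac{378436}{25770555} \approx 0.014685$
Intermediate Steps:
$D = -900$ ($D = 8 - 908 = -900$)
$n{\left(o \right)} = 3$ ($n{\left(o \right)} = 3 - 0 = 3 + 0 = 3$)
$b = \frac{1}{3349} \approx 0.0002986$
$L = -110$ ($L = -1010 - -900 = -1010 + 900 = -110$)
$E = -113$ ($E = -110 - 3 = -113$)
$\frac{E + b}{-4454 - 3241} = \frac{-113 + \frac{1}{3349}}{-4454 - 3241} = - \frac{378436}{3349 \left(-7695\right)} = \left(- \frac{378436}{3349}\right) \left(- \frac{1}{7695}\right) = \frac{378436}{25770555}$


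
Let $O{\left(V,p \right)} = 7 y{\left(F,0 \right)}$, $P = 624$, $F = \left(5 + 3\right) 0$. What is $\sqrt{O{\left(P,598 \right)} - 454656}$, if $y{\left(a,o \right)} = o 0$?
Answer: $64 i \sqrt{111} \approx 674.28 i$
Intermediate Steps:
$F = 0$ ($F = 8 \cdot 0 = 0$)
$y{\left(a,o \right)} = 0$
$O{\left(V,p \right)} = 0$ ($O{\left(V,p \right)} = 7 \cdot 0 = 0$)
$\sqrt{O{\left(P,598 \right)} - 454656} = \sqrt{0 - 454656} = \sqrt{-454656} = 64 i \sqrt{111}$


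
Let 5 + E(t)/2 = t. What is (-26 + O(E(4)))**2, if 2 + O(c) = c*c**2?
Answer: 1296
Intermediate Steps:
E(t) = -10 + 2*t
O(c) = -2 + c**3 (O(c) = -2 + c*c**2 = -2 + c**3)
(-26 + O(E(4)))**2 = (-26 + (-2 + (-10 + 2*4)**3))**2 = (-26 + (-2 + (-10 + 8)**3))**2 = (-26 + (-2 + (-2)**3))**2 = (-26 + (-2 - 8))**2 = (-26 - 10)**2 = (-36)**2 = 1296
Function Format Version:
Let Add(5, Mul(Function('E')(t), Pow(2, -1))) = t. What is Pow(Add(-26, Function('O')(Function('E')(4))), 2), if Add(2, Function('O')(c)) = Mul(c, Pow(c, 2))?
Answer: 1296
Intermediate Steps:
Function('E')(t) = Add(-10, Mul(2, t))
Function('O')(c) = Add(-2, Pow(c, 3)) (Function('O')(c) = Add(-2, Mul(c, Pow(c, 2))) = Add(-2, Pow(c, 3)))
Pow(Add(-26, Function('O')(Function('E')(4))), 2) = Pow(Add(-26, Add(-2, Pow(Add(-10, Mul(2, 4)), 3))), 2) = Pow(Add(-26, Add(-2, Pow(Add(-10, 8), 3))), 2) = Pow(Add(-26, Add(-2, Pow(-2, 3))), 2) = Pow(Add(-26, Add(-2, -8)), 2) = Pow(Add(-26, -10), 2) = Pow(-36, 2) = 1296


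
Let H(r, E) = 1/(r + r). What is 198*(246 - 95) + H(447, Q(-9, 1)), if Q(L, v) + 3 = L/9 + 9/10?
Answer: 26728813/894 ≈ 29898.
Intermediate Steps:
Q(L, v) = -21/10 + L/9 (Q(L, v) = -3 + (L/9 + 9/10) = -3 + (9/10 + L/9) = -21/10 + L/9)
H(r, E) = 1/(2*r)
198*(246 - 95) + H(447, Q(-9, 1)) = 198*(246 - 95) + (½)/447 = 198*151 + (½)*(1/447) = 29898 + 1/894 = 26728813/894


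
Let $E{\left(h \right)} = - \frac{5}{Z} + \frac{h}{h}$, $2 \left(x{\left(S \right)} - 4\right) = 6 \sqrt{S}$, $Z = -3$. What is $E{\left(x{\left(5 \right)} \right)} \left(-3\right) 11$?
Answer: $-88$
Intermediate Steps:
$x{\left(S \right)} = 4 + 3 \sqrt{S}$ ($x{\left(S \right)} = 4 + \frac{6 \sqrt{S}}{2} = 4 + 3 \sqrt{S}$)
$E{\left(h \right)} = \frac{8}{3}$ ($E{\left(h \right)} = - \frac{5}{-3} + \frac{h}{h} = \left(-5\right) \left(- \frac{1}{3}\right) + 1 = \frac{5}{3} + 1 = \frac{8}{3}$)
$E{\left(x{\left(5 \right)} \right)} \left(-3\right) 11 = \frac{8}{3} \left(-3\right) 11 = \left(-8\right) 11 = -88$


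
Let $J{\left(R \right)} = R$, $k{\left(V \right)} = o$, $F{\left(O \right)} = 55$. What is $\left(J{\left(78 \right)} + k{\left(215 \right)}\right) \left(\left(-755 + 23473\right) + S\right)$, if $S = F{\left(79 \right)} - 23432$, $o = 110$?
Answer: $-123892$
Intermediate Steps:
$k{\left(V \right)} = 110$
$S = -23377$ ($S = 55 - 23432 = -23377$)
$\left(J{\left(78 \right)} + k{\left(215 \right)}\right) \left(\left(-755 + 23473\right) + S\right) = \left(78 + 110\right) \left(\left(-755 + 23473\right) - 23377\right) = 188 \left(22718 - 23377\right) = 188 \left(-659\right) = -123892$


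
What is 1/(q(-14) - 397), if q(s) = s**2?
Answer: -1/201 ≈ -0.0049751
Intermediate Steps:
1/(q(-14) - 397) = 1/((-14)**2 - 397) = 1/(196 - 397) = 1/(-201) = -1/201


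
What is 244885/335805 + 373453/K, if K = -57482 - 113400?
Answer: -16712189219/11476606002 ≈ -1.4562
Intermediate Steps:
K = -170882
244885/335805 + 373453/K = 244885/335805 + 373453/(-170882) = 244885*(1/335805) + 373453*(-1/170882) = 48977/67161 - 373453/170882 = -16712189219/11476606002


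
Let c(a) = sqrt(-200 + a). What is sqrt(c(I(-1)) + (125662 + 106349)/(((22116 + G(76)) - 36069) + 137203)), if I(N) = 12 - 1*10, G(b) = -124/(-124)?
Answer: sqrt(28595587761 + 45572427003*I*sqrt(22))/123251 ≈ 2.8354 + 2.4813*I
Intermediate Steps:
G(b) = 1 (G(b) = -124*(-1/124) = 1)
I(N) = 2 (I(N) = 12 - 10 = 2)
sqrt(c(I(-1)) + (125662 + 106349)/(((22116 + G(76)) - 36069) + 137203)) = sqrt(sqrt(-200 + 2) + (125662 + 106349)/(((22116 + 1) - 36069) + 137203)) = sqrt(sqrt(-198) + 232011/((22117 - 36069) + 137203)) = sqrt(3*I*sqrt(22) + 232011/(-13952 + 137203)) = sqrt(3*I*sqrt(22) + 232011/123251) = sqrt(232011/123251 + 3*I*sqrt(22))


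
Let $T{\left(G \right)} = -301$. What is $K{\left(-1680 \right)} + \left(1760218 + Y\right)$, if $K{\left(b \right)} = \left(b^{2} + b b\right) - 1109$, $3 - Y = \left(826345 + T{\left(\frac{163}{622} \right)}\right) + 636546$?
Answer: $5941322$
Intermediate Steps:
$Y = -1462587$ ($Y = 3 - \left(\left(826345 - 301\right) + 636546\right) = 3 - \left(826044 + 636546\right) = 3 - 1462590 = -1462587$)
$K{\left(b \right)} = -1109 + 2 b^{2}$ ($K{\left(b \right)} = \left(b^{2} + b^{2}\right) - 1109 = 2 b^{2} - 1109 = -1109 + 2 b^{2}$)
$K{\left(-1680 \right)} + \left(1760218 + Y\right) = \left(-1109 + 2 \left(-1680\right)^{2}\right) + \left(1760218 - 1462587\right) = \left(-1109 + 2 \cdot 2822400\right) + 297631 = \left(-1109 + 5644800\right) + 297631 = 5643691 + 297631 = 5941322$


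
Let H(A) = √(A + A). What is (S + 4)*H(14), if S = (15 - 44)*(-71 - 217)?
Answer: 16712*√7 ≈ 44216.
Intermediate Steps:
S = 8352 (S = -29*(-288) = 8352)
H(A) = √2*√A (H(A) = √(2*A) = √2*√A)
(S + 4)*H(14) = (8352 + 4)*(√2*√14) = 8356*(2*√7) = 16712*√7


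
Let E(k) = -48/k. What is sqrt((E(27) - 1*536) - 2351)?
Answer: I*sqrt(25999)/3 ≈ 53.747*I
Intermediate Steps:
sqrt((E(27) - 1*536) - 2351) = sqrt((-48/27 - 1*536) - 2351) = sqrt((-48*1/27 - 536) - 2351) = sqrt((-16/9 - 536) - 2351) = sqrt(-4840/9 - 2351) = sqrt(-25999/9) = I*sqrt(25999)/3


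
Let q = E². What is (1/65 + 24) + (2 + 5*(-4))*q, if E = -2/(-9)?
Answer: 13529/585 ≈ 23.126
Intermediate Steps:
E = 2/9 (E = -2*(-⅑) = 2/9 ≈ 0.22222)
q = 4/81 (q = (2/9)² = 4/81 ≈ 0.049383)
(1/65 + 24) + (2 + 5*(-4))*q = (1/65 + 24) + (2 + 5*(-4))*(4/81) = (1/65 + 24) + (2 - 20)*(4/81) = 1561/65 - 18*4/81 = 1561/65 - 8/9 = 13529/585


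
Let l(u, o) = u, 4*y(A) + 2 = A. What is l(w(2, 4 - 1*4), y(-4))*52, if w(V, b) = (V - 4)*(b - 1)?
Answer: 104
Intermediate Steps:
y(A) = -½ + A/4
w(V, b) = (-1 + b)*(-4 + V) (w(V, b) = (-4 + V)*(-1 + b) = (-1 + b)*(-4 + V))
l(w(2, 4 - 1*4), y(-4))*52 = (4 - 1*2 - 4*(4 - 1*4) + 2*(4 - 1*4))*52 = (4 - 2 - 4*(4 - 4) + 2*(4 - 4))*52 = (4 - 2 - 4*0 + 2*0)*52 = (4 - 2 + 0 + 0)*52 = 2*52 = 104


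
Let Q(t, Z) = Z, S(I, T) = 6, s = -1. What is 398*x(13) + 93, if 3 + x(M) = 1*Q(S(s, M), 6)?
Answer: 1287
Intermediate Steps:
x(M) = 3 (x(M) = -3 + 1*6 = -3 + 6 = 3)
398*x(13) + 93 = 398*3 + 93 = 1194 + 93 = 1287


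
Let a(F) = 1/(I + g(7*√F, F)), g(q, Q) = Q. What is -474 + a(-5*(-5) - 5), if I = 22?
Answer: -19907/42 ≈ -473.98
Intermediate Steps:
a(F) = 1/(22 + F)
-474 + a(-5*(-5) - 5) = -474 + 1/(22 + (-5*(-5) - 5)) = -474 + 1/(22 + (25 - 5)) = -474 + 1/(22 + 20) = -474 + 1/42 = -19907/42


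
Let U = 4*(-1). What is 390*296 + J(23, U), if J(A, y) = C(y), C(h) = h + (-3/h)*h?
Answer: 115433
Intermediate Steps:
C(h) = -3 + h (C(h) = h - 3 = -3 + h)
U = -4
J(A, y) = -3 + y
390*296 + J(23, U) = 390*296 + (-3 - 4) = 115440 - 7 = 115433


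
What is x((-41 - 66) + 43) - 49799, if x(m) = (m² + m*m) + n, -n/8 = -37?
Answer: -41311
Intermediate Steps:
n = 296 (n = -8*(-37) = 296)
x(m) = 296 + 2*m² (x(m) = (m² + m*m) + 296 = (m² + m²) + 296 = 2*m² + 296 = 296 + 2*m²)
x((-41 - 66) + 43) - 49799 = (296 + 2*((-41 - 66) + 43)²) - 49799 = (296 + 2*(-107 + 43)²) - 49799 = (296 + 2*(-64)²) - 49799 = (296 + 2*4096) - 49799 = (296 + 8192) - 49799 = 8488 - 49799 = -41311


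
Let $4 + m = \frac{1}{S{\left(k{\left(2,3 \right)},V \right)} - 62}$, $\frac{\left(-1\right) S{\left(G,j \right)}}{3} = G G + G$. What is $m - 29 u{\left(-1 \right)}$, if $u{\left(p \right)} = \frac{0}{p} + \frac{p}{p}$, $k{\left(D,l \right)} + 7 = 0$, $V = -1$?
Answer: $- \frac{6205}{188} \approx -33.005$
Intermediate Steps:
$k{\left(D,l \right)} = -7$ ($k{\left(D,l \right)} = -7 + 0 = -7$)
$S{\left(G,j \right)} = - 3 G - 3 G^{2}$ ($S{\left(G,j \right)} = - 3 \left(G G + G\right) = - 3 \left(G^{2} + G\right) = - 3 \left(G + G^{2}\right) = - 3 G - 3 G^{2}$)
$u{\left(p \right)} = 1$ ($u{\left(p \right)} = 0 + 1 = 1$)
$m = - \frac{753}{188}$ ($m = -4 + \frac{1}{\left(-3\right) \left(-7\right) \left(1 - 7\right) - 62} = -4 + \frac{1}{\left(-3\right) \left(-7\right) \left(-6\right) - 62} = -4 + \frac{1}{-126 - 62} = -4 + \frac{1}{-188} = -4 - \frac{1}{188} = - \frac{753}{188} \approx -4.0053$)
$m - 29 u{\left(-1 \right)} = - \frac{753}{188} - 29 = - \frac{6205}{188}$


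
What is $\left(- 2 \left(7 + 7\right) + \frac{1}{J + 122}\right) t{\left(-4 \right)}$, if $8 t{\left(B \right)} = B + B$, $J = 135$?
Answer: $\frac{7195}{257} \approx 27.996$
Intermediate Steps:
$t{\left(B \right)} = \frac{B}{4}$ ($t{\left(B \right)} = \frac{B + B}{8} = \frac{2 B}{8} = \frac{B}{4}$)
$\left(- 2 \left(7 + 7\right) + \frac{1}{J + 122}\right) t{\left(-4 \right)} = \left(- 2 \left(7 + 7\right) + \frac{1}{135 + 122}\right) \frac{1}{4} \left(-4\right) = \left(\left(-2\right) 14 + \frac{1}{257}\right) \left(-1\right) = \left(-28 + \frac{1}{257}\right) \left(-1\right) = \left(- \frac{7195}{257}\right) \left(-1\right) = \frac{7195}{257}$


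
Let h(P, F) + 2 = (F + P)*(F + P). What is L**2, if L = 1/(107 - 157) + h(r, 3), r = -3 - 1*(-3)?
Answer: 121801/2500 ≈ 48.720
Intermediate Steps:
r = 0 (r = -3 + 3 = 0)
h(P, F) = -2 + (F + P)**2 (h(P, F) = -2 + (F + P)*(F + P) = -2 + (F + P)**2)
L = 349/50 (L = 1/(107 - 157) + (-2 + (3 + 0)**2) = 1/(-50) + (-2 + 3**2) = -1/50 + (-2 + 9) = -1/50 + 7 = 349/50 ≈ 6.9800)
L**2 = (349/50)**2 = 121801/2500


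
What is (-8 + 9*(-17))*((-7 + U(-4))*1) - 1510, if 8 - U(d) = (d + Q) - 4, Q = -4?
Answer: -3603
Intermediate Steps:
U(d) = 16 - d (U(d) = 8 - ((d - 4) - 4) = 8 - ((-4 + d) - 4) = 8 - (-8 + d) = 8 + (8 - d) = 16 - d)
(-8 + 9*(-17))*((-7 + U(-4))*1) - 1510 = (-8 + 9*(-17))*((-7 + (16 - 1*(-4)))*1) - 1510 = (-8 - 153)*((-7 + (16 + 4))*1) - 1510 = -161*(-7 + 20) - 1510 = -2093 - 1510 = -3603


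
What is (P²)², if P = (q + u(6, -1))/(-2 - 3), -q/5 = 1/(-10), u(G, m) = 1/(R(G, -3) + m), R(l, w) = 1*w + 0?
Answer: 1/160000 ≈ 6.2500e-6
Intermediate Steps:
R(l, w) = w (R(l, w) = w + 0 = w)
u(G, m) = 1/(-3 + m)
q = ½ (q = -5/(-10) = -5*(-⅒) = ½ ≈ 0.50000)
P = -1/20 (P = (½ + 1/(-3 - 1))/(-2 - 3) = (½ + 1/(-4))/(-5) = (½ - ¼)*(-⅕) = (¼)*(-⅕) = -1/20 ≈ -0.050000)
(P²)² = ((-1/20)²)² = (1/400)² = 1/160000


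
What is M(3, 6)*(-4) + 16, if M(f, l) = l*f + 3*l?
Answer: -128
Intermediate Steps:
M(f, l) = 3*l + f*l (M(f, l) = f*l + 3*l = 3*l + f*l)
M(3, 6)*(-4) + 16 = (6*(3 + 3))*(-4) + 16 = (6*6)*(-4) + 16 = 36*(-4) + 16 = -144 + 16 = -128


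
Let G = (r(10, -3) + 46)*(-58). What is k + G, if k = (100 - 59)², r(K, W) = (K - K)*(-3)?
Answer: -987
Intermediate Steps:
r(K, W) = 0 (r(K, W) = 0*(-3) = 0)
G = -2668 (G = (0 + 46)*(-58) = 46*(-58) = -2668)
k = 1681 (k = 41² = 1681)
k + G = 1681 - 2668 = -987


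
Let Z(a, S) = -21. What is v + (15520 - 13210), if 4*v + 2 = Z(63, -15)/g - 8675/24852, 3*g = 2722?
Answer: 312449568623/135294288 ≈ 2309.4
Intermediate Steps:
g = 2722/3 (g = (1/3)*2722 = 2722/3 ≈ 907.33)
v = -80236657/135294288 (v = -1/2 + (-21/2722/3 - 8675/24852)/4 = -1/2 + (-21*3/2722 - 8675*1/24852)/4 = -1/2 + (-63/2722 - 8675/24852)/4 = -1/2 + (1/4)*(-12589513/33823572) = -1/2 - 12589513/135294288 = -80236657/135294288 ≈ -0.59305)
v + (15520 - 13210) = -80236657/135294288 + (15520 - 13210) = -80236657/135294288 + 2310 = 312449568623/135294288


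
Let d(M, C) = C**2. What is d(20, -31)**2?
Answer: 923521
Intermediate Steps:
d(20, -31)**2 = ((-31)**2)**2 = 961**2 = 923521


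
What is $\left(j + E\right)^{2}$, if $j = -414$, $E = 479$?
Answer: $4225$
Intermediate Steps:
$\left(j + E\right)^{2} = \left(-414 + 479\right)^{2} = 65^{2} = 4225$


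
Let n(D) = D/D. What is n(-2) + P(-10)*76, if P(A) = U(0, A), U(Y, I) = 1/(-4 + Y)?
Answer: -18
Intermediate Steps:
P(A) = -¼ (P(A) = 1/(-4 + 0) = 1/(-4) = -¼)
n(D) = 1
n(-2) + P(-10)*76 = 1 - ¼*76 = 1 - 19 = -18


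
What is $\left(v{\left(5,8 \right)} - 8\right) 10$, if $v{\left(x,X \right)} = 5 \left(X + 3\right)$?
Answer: $470$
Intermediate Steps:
$v{\left(x,X \right)} = 15 + 5 X$ ($v{\left(x,X \right)} = 5 \left(3 + X\right) = 15 + 5 X$)
$\left(v{\left(5,8 \right)} - 8\right) 10 = \left(\left(15 + 5 \cdot 8\right) - 8\right) 10 = \left(\left(15 + 40\right) - 8\right) 10 = \left(55 - 8\right) 10 = 47 \cdot 10 = 470$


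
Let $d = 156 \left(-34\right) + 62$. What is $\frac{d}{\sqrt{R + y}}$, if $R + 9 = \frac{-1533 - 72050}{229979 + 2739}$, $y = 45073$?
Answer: $- \frac{5242 \sqrt{2440544005212942}}{10487130369} \approx -24.694$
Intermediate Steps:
$d = -5242$ ($d = -5304 + 62 = -5242$)
$R = - \frac{2168045}{232718}$ ($R = -9 + \frac{-1533 - 72050}{229979 + 2739} = -9 - \frac{73583}{232718} = - \frac{2168045}{232718} \approx -9.3162$)
$\frac{d}{\sqrt{R + y}} = - \frac{5242}{\sqrt{- \frac{2168045}{232718} + 45073}} = - \frac{5242}{\sqrt{\frac{10487130369}{232718}}} = - \frac{5242}{\frac{1}{232718} \sqrt{2440544005212942}} = - 5242 \frac{\sqrt{2440544005212942}}{10487130369} = - \frac{5242 \sqrt{2440544005212942}}{10487130369}$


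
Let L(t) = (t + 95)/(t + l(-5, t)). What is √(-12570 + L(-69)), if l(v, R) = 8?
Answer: 2*I*√11693639/61 ≈ 112.12*I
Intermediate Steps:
L(t) = (95 + t)/(8 + t) (L(t) = (t + 95)/(t + 8) = (95 + t)/(8 + t))
√(-12570 + L(-69)) = √(-12570 + (95 - 69)/(8 - 69)) = √(-12570 + 26/(-61)) = √(-12570 - 1/61*26) = √(-12570 - 26/61) = √(-766796/61) = 2*I*√11693639/61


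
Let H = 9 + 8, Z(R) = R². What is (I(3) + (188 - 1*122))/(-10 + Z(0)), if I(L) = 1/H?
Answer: -1123/170 ≈ -6.6059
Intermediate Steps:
H = 17
I(L) = 1/17
(I(3) + (188 - 1*122))/(-10 + Z(0)) = (1/17 + (188 - 1*122))/(-10 + 0²) = (1/17 + (188 - 122))/(-10 + 0) = (1/17 + 66)/(-10) = (1123/17)*(-⅒) = -1123/170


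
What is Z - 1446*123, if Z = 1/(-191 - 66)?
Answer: -45709507/257 ≈ -1.7786e+5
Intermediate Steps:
Z = -1/257 (Z = 1/(-257) = -1/257 ≈ -0.0038911)
Z - 1446*123 = -1/257 - 1446*123 = -1/257 - 482*369 = -1/257 - 177858 = -45709507/257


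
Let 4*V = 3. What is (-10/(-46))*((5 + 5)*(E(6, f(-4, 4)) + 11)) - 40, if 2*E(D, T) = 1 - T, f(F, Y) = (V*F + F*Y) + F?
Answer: 10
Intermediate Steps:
V = ¾ (V = (¼)*3 = ¾ ≈ 0.75000)
f(F, Y) = 7*F/4 + F*Y (f(F, Y) = (3*F/4 + F*Y) + F = 7*F/4 + F*Y)
E(D, T) = ½ - T/2 (E(D, T) = (1 - T)/2 = ½ - T/2)
(-10/(-46))*((5 + 5)*(E(6, f(-4, 4)) + 11)) - 40 = (-10/(-46))*((5 + 5)*((½ - (-4)*(7 + 4*4)/8) + 11)) - 40 = (-10*(-1/46))*(10*((½ - (-4)*(7 + 16)/8) + 11)) - 40 = 5*(10*((½ - (-4)*23/8) + 11))/23 - 40 = 5*(10*((½ - ½*(-23)) + 11))/23 - 40 = 5*(10*((½ + 23/2) + 11))/23 - 40 = 5*(10*(12 + 11))/23 - 40 = 5*(10*23)/23 - 40 = (5/23)*230 - 40 = 50 - 40 = 10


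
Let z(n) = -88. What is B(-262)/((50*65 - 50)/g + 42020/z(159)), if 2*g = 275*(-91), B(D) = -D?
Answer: -524524/956467 ≈ -0.54840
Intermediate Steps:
g = -25025/2 (g = (275*(-91))/2 = (1/2)*(-25025) = -25025/2 ≈ -12513.)
B(-262)/((50*65 - 50)/g + 42020/z(159)) = (-1*(-262))/((50*65 - 50)/(-25025/2) + 42020/(-88)) = 262/((3250 - 50)*(-2/25025) + 42020*(-1/88)) = 262/(3200*(-2/25025) - 955/2) = 262/(-256/1001 - 955/2) = 262/(-956467/2002) = 262*(-2002/956467) = -524524/956467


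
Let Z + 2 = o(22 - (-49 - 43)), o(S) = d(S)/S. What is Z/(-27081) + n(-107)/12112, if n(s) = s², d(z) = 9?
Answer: 5891399099/6232096368 ≈ 0.94533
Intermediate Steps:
o(S) = 9/S
Z = -73/38 (Z = -2 + 9/(22 - (-49 - 43)) = -2 + 9/(22 - 1*(-92)) = -2 + 9/(22 + 92) = -2 + 9/114 = -2 + 9*(1/114) = -2 + 3/38 = -73/38 ≈ -1.9211)
Z/(-27081) + n(-107)/12112 = -73/38/(-27081) + (-107)²/12112 = -73/38*(-1/27081) + 11449*(1/12112) = 73/1029078 + 11449/12112 = 5891399099/6232096368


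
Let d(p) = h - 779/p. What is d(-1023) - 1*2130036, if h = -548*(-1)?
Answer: -2178465445/1023 ≈ -2.1295e+6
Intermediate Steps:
h = 548
d(p) = 548 - 779/p
d(-1023) - 1*2130036 = (548 - 779/(-1023)) - 1*2130036 = (548 - 779*(-1/1023)) - 2130036 = (548 + 779/1023) - 2130036 = 561383/1023 - 2130036 = -2178465445/1023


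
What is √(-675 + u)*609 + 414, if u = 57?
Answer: 414 + 609*I*√618 ≈ 414.0 + 15140.0*I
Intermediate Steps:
√(-675 + u)*609 + 414 = √(-675 + 57)*609 + 414 = √(-618)*609 + 414 = (I*√618)*609 + 414 = 609*I*√618 + 414 = 414 + 609*I*√618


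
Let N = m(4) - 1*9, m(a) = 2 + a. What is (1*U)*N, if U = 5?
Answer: -15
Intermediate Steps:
N = -3 (N = (2 + 4) - 1*9 = 6 - 9 = -3)
(1*U)*N = (1*5)*(-3) = 5*(-3) = -15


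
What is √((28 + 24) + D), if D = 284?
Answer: 4*√21 ≈ 18.330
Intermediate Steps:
√((28 + 24) + D) = √((28 + 24) + 284) = √(52 + 284) = √336 = 4*√21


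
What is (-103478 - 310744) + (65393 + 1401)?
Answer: -347428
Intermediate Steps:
(-103478 - 310744) + (65393 + 1401) = -414222 + 66794 = -347428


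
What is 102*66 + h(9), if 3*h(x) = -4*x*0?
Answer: 6732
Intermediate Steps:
h(x) = 0 (h(x) = (-4*x*0)/3 = (1/3)*0 = 0)
102*66 + h(9) = 102*66 + 0 = 6732 + 0 = 6732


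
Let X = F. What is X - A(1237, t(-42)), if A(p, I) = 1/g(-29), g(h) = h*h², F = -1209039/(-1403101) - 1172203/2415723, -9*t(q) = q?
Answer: 31123366174184989/82666597374433947 ≈ 0.37649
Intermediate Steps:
t(q) = -q/9
F = 1275984118694/3389503357023 (F = -1209039*(-1/1403101) - 1172203*1/2415723 = 1209039/1403101 - 1172203/2415723 = 1275984118694/3389503357023 ≈ 0.37645)
g(h) = h³
X = 1275984118694/3389503357023 ≈ 0.37645
A(p, I) = -1/24389 (A(p, I) = 1/((-29)³) = 1/(-24389) = -1/24389)
X - A(1237, t(-42)) = 1275984118694/3389503357023 - 1*(-1/24389) = 1275984118694/3389503357023 + 1/24389 = 31123366174184989/82666597374433947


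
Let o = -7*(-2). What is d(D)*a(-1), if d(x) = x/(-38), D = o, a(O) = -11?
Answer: 77/19 ≈ 4.0526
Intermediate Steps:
o = 14
D = 14
d(x) = -x/38 (d(x) = x*(-1/38) = -x/38)
d(D)*a(-1) = -1/38*14*(-11) = -7/19*(-11) = 77/19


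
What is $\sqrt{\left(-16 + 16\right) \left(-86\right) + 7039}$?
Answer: $\sqrt{7039} \approx 83.899$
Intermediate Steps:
$\sqrt{\left(-16 + 16\right) \left(-86\right) + 7039} = \sqrt{0 \left(-86\right) + 7039} = \sqrt{0 + 7039} = \sqrt{7039}$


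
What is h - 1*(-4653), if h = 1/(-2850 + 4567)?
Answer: 7989202/1717 ≈ 4653.0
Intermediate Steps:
h = 1/1717 ≈ 0.00058241
h - 1*(-4653) = 1/1717 - 1*(-4653) = 1/1717 + 4653 = 7989202/1717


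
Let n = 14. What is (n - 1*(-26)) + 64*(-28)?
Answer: -1752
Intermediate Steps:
(n - 1*(-26)) + 64*(-28) = (14 - 1*(-26)) + 64*(-28) = (14 + 26) - 1792 = 40 - 1792 = -1752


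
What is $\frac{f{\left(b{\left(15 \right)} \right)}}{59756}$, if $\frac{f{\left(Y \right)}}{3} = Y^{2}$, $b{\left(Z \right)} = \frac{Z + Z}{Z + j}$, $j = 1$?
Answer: $\frac{675}{3824384} \approx 0.0001765$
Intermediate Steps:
$b{\left(Z \right)} = \frac{2 Z}{1 + Z}$ ($b{\left(Z \right)} = \frac{Z + Z}{Z + 1} = \frac{2 Z}{1 + Z}$)
$f{\left(Y \right)} = 3 Y^{2}$
$\frac{f{\left(b{\left(15 \right)} \right)}}{59756} = \frac{3 \left(2 \cdot 15 \frac{1}{1 + 15}\right)^{2}}{59756} = 3 \left(2 \cdot 15 \cdot \frac{1}{16}\right)^{2} \cdot \frac{1}{59756} = 3 \left(\frac{15}{8}\right)^{2} \cdot \frac{1}{59756} = 3 \cdot \frac{225}{64} \cdot \frac{1}{59756} = \frac{675}{64} \cdot \frac{1}{59756} = \frac{675}{3824384}$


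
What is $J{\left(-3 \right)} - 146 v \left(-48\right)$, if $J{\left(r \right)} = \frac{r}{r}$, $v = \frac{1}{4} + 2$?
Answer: $15769$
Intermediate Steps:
$v = \frac{9}{4}$ ($v = \frac{1}{4} + 2 = \frac{9}{4} \approx 2.25$)
$J{\left(r \right)} = 1$
$J{\left(-3 \right)} - 146 v \left(-48\right) = 1 - 146 \cdot \frac{9}{4} \left(-48\right) = 1 - -15768 = 1 + 15768 = 15769$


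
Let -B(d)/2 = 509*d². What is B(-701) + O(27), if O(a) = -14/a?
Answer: -13506647900/27 ≈ -5.0025e+8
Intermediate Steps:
B(d) = -1018*d²
B(-701) + O(27) = -1018*(-701)² - 14/27 = -1018*491401 - 14*1/27 = -500246218 - 14/27 = -13506647900/27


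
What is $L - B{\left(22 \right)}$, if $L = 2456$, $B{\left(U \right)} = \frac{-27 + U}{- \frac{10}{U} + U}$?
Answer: $\frac{582127}{237} \approx 2456.2$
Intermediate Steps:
$B{\left(U \right)} = \frac{-27 + U}{U - \frac{10}{U}}$
$L - B{\left(22 \right)} = 2456 - \frac{22 \left(-27 + 22\right)}{-10 + 22^{2}} = 2456 - 22 \frac{1}{-10 + 484} \left(-5\right) = 2456 - 22 \cdot \frac{1}{474} \left(-5\right) = 2456 - - \frac{55}{237} = 2456 + \frac{55}{237} = \frac{582127}{237}$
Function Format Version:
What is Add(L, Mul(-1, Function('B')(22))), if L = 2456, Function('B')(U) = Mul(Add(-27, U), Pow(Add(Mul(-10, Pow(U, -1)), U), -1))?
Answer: Rational(582127, 237) ≈ 2456.2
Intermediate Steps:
Function('B')(U) = Mul(Pow(Add(U, Mul(-10, Pow(U, -1))), -1), Add(-27, U)) (Function('B')(U) = Mul(Add(-27, U), Pow(Add(U, Mul(-10, Pow(U, -1))), -1)) = Mul(Pow(Add(U, Mul(-10, Pow(U, -1))), -1), Add(-27, U)))
Add(L, Mul(-1, Function('B')(22))) = Add(2456, Mul(-1, Mul(22, Pow(Add(-10, Pow(22, 2)), -1), Add(-27, 22)))) = Add(2456, Mul(-1, Mul(22, Pow(Add(-10, 484), -1), -5))) = Add(2456, Mul(-1, Mul(22, Pow(474, -1), -5))) = Add(2456, Mul(-1, Mul(22, Rational(1, 474), -5))) = Add(2456, Mul(-1, Rational(-55, 237))) = Add(2456, Rational(55, 237)) = Rational(582127, 237)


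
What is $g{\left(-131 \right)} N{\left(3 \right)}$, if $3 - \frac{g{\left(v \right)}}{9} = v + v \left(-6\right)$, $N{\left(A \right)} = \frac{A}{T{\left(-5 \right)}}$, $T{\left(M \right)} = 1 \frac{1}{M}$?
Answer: $88020$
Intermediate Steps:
$T{\left(M \right)} = \frac{1}{M}$
$N{\left(A \right)} = - 5 A$ ($N{\left(A \right)} = \frac{A}{\frac{1}{-5}} = \frac{A}{- \frac{1}{5}} = A \left(-5\right) = - 5 A$)
$g{\left(v \right)} = 27 + 45 v$ ($g{\left(v \right)} = 27 - 9 \left(v + v \left(-6\right)\right) = 27 - 9 \left(v - 6 v\right) = 27 - 9 \left(- 5 v\right) = 27 + 45 v$)
$g{\left(-131 \right)} N{\left(3 \right)} = \left(27 + 45 \left(-131\right)\right) \left(\left(-5\right) 3\right) = \left(27 - 5895\right) \left(-15\right) = \left(-5868\right) \left(-15\right) = 88020$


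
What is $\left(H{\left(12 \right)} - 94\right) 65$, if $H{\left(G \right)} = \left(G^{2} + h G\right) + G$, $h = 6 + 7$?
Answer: $14170$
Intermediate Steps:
$h = 13$
$H{\left(G \right)} = G^{2} + 14 G$ ($H{\left(G \right)} = \left(G^{2} + 13 G\right) + G = G^{2} + 14 G$)
$\left(H{\left(12 \right)} - 94\right) 65 = \left(12 \left(14 + 12\right) - 94\right) 65 = \left(12 \cdot 26 - 94\right) 65 = \left(312 - 94\right) 65 = 218 \cdot 65 = 14170$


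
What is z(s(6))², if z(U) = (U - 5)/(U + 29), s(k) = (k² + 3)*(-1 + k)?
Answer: 9025/12544 ≈ 0.71947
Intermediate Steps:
s(k) = (-1 + k)*(3 + k²) (s(k) = (3 + k²)*(-1 + k) = (-1 + k)*(3 + k²))
z(U) = (-5 + U)/(29 + U)
z(s(6))² = ((-5 + (-3 + 6³ - 1*6² + 3*6))/(29 + (-3 + 6³ - 1*6² + 3*6)))² = ((-5 + (-3 + 216 - 1*36 + 18))/(29 + (-3 + 216 - 1*36 + 18)))² = ((-5 + (-3 + 216 - 36 + 18))/(29 + (-3 + 216 - 36 + 18)))² = ((-5 + 195)/(29 + 195))² = (190/224)² = ((1/224)*190)² = (95/112)² = 9025/12544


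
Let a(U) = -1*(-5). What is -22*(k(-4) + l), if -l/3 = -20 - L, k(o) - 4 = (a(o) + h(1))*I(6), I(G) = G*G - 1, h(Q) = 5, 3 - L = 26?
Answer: -7590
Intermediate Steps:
L = -23 (L = 3 - 1*26 = 3 - 26 = -23)
a(U) = 5
I(G) = -1 + G² (I(G) = G² - 1 = -1 + G²)
k(o) = 354 (k(o) = 4 + (5 + 5)*(-1 + 6²) = 4 + 10*(-1 + 36) = 4 + 10*35 = 4 + 350 = 354)
l = -9 (l = -3*(-20 - 1*(-23)) = -3*(-20 + 23) = -3*3 = -9)
-22*(k(-4) + l) = -22*(354 - 9) = -22*345 = -7590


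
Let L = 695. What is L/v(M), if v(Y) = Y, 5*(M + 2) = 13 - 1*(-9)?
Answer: 3475/12 ≈ 289.58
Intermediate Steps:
M = 12/5 (M = -2 + (13 - 1*(-9))/5 = -2 + (13 + 9)/5 = -2 + (⅕)*22 = -2 + 22/5 = 12/5 ≈ 2.4000)
L/v(M) = 695/(12/5) = 695*(5/12) = 3475/12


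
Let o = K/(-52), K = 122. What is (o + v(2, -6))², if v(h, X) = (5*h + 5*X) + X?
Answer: 543169/676 ≈ 803.50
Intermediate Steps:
o = -61/26 (o = 122/(-52) = 122*(-1/52) = -61/26 ≈ -2.3462)
v(h, X) = 5*h + 6*X (v(h, X) = (5*X + 5*h) + X = 5*h + 6*X)
(o + v(2, -6))² = (-61/26 + (5*2 + 6*(-6)))² = (-61/26 + (10 - 36))² = (-61/26 - 26)² = (-737/26)² = 543169/676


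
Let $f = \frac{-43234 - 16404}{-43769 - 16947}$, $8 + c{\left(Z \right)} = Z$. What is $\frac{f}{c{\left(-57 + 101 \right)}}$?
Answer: $\frac{29819}{1092888} \approx 0.027285$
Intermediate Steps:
$c{\left(Z \right)} = -8 + Z$
$f = \frac{29819}{30358}$ ($f = - \frac{59638}{-60716} = \left(-59638\right) \left(- \frac{1}{60716}\right) = \frac{29819}{30358} \approx 0.98225$)
$\frac{f}{c{\left(-57 + 101 \right)}} = \frac{29819}{30358 \left(-8 + \left(-57 + 101\right)\right)} = \frac{29819}{30358 \left(-8 + 44\right)} = \frac{29819}{30358 \cdot 36} = \frac{29819}{30358} \cdot \frac{1}{36} = \frac{29819}{1092888}$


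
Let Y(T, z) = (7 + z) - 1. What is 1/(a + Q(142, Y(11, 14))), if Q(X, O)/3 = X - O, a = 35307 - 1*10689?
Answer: 1/24984 ≈ 4.0026e-5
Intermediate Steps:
Y(T, z) = 6 + z
a = 24618 (a = 35307 - 10689 = 24618)
Q(X, O) = -3*O + 3*X (Q(X, O) = 3*(X - O) = -3*O + 3*X)
1/(a + Q(142, Y(11, 14))) = 1/(24618 + (-3*(6 + 14) + 3*142)) = 1/(24618 + (-3*20 + 426)) = 1/(24618 + (-60 + 426)) = 1/(24618 + 366) = 1/24984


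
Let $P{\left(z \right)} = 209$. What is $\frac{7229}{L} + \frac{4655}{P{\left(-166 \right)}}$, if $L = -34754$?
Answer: $\frac{8435211}{382294} \approx 22.065$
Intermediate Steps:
$\frac{7229}{L} + \frac{4655}{P{\left(-166 \right)}} = \frac{7229}{-34754} + \frac{4655}{209} = 7229 \left(- \frac{1}{34754}\right) + 4655 \cdot \frac{1}{209} = - \frac{7229}{34754} + \frac{245}{11} = \frac{8435211}{382294}$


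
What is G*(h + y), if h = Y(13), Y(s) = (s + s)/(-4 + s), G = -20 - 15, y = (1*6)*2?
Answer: -4690/9 ≈ -521.11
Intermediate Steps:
y = 12 (y = 6*2 = 12)
G = -35
Y(s) = 2*s/(-4 + s) (Y(s) = (2*s)/(-4 + s) = 2*s/(-4 + s))
h = 26/9 (h = 2*13/(-4 + 13) = 2*13/9 = 2*13*(⅑) = 26/9 ≈ 2.8889)
G*(h + y) = -35*(26/9 + 12) = -35*134/9 = -4690/9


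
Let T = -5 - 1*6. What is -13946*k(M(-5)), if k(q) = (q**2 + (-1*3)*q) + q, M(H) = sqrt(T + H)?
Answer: 223136 + 111568*I ≈ 2.2314e+5 + 1.1157e+5*I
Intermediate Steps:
T = -11 (T = -5 - 6 = -11)
M(H) = sqrt(-11 + H)
k(q) = q**2 - 2*q (k(q) = (q**2 - 3*q) + q = q**2 - 2*q)
-13946*k(M(-5)) = -13946*sqrt(-11 - 5)*(-2 + sqrt(-11 - 5)) = -13946*sqrt(-16)*(-2 + sqrt(-16)) = -13946*(4*I)*(-2 + 4*I) = -13946*4*I*(-2 + 4*I) = -55784*I*(-2 + 4*I)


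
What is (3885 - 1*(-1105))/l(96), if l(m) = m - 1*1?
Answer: 998/19 ≈ 52.526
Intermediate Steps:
l(m) = -1 + m (l(m) = m - 1 = -1 + m)
(3885 - 1*(-1105))/l(96) = (3885 - 1*(-1105))/(-1 + 96) = (3885 + 1105)/95 = 4990*(1/95) = 998/19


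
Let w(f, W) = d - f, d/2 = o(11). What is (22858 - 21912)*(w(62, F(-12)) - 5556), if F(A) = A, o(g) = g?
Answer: -5293816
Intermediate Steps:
d = 22 (d = 2*11 = 22)
w(f, W) = 22 - f
(22858 - 21912)*(w(62, F(-12)) - 5556) = (22858 - 21912)*((22 - 1*62) - 5556) = 946*((22 - 62) - 5556) = 946*(-40 - 5556) = 946*(-5596) = -5293816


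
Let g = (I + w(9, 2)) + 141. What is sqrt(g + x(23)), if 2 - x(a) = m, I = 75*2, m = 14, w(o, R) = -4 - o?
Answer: sqrt(266) ≈ 16.310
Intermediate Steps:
I = 150
x(a) = -12 (x(a) = 2 - 1*14 = 2 - 14 = -12)
g = 278 (g = (150 + (-4 - 1*9)) + 141 = (150 + (-4 - 9)) + 141 = (150 - 13) + 141 = 137 + 141 = 278)
sqrt(g + x(23)) = sqrt(278 - 12) = sqrt(266)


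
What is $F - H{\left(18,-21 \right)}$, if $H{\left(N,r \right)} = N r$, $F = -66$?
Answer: $312$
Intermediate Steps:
$F - H{\left(18,-21 \right)} = -66 - 18 \left(-21\right) = -66 - -378 = -66 + 378 = 312$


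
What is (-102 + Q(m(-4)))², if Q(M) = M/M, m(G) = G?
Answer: 10201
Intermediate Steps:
Q(M) = 1
(-102 + Q(m(-4)))² = (-102 + 1)² = (-101)² = 10201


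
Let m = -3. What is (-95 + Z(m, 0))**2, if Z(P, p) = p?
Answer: 9025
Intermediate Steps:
(-95 + Z(m, 0))**2 = (-95 + 0)**2 = (-95)**2 = 9025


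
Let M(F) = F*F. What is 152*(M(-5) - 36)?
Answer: -1672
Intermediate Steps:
M(F) = F**2
152*(M(-5) - 36) = 152*((-5)**2 - 36) = 152*(25 - 36) = 152*(-11) = -1672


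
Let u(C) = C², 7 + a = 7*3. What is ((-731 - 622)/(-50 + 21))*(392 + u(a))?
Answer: 795564/29 ≈ 27433.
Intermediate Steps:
a = 14 (a = -7 + 7*3 = -7 + 21 = 14)
((-731 - 622)/(-50 + 21))*(392 + u(a)) = ((-731 - 622)/(-50 + 21))*(392 + 14²) = (-1353/(-29))*(392 + 196) = -1353*(-1/29)*588 = (1353/29)*588 = 795564/29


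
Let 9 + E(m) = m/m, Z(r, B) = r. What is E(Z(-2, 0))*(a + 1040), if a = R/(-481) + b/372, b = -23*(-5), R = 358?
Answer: -372022838/44733 ≈ -8316.5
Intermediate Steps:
b = 115
E(m) = -8 (E(m) = -9 + m/m = -9 + 1 = -8)
a = -77861/178932 (a = 358/(-481) + 115/372 = 358*(-1/481) + 115*(1/372) = -358/481 + 115/372 = -77861/178932 ≈ -0.43514)
E(Z(-2, 0))*(a + 1040) = -8*(-77861/178932 + 1040) = -8*186011419/178932 = -372022838/44733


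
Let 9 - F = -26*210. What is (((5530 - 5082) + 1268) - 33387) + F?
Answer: -26202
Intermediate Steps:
F = 5469 (F = 9 - (-26)*210 = 9 - 1*(-5460) = 9 + 5460 = 5469)
(((5530 - 5082) + 1268) - 33387) + F = (((5530 - 5082) + 1268) - 33387) + 5469 = ((448 + 1268) - 33387) + 5469 = (1716 - 33387) + 5469 = -31671 + 5469 = -26202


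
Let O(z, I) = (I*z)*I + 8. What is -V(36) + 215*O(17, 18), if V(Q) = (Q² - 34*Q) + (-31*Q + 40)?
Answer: 1186944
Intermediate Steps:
O(z, I) = 8 + z*I² (O(z, I) = z*I² + 8 = 8 + z*I²)
V(Q) = 40 + Q² - 65*Q (V(Q) = (Q² - 34*Q) + (40 - 31*Q) = 40 + Q² - 65*Q)
-V(36) + 215*O(17, 18) = -(40 + 36² - 65*36) + 215*(8 + 17*18²) = -(40 + 1296 - 2340) + 215*(8 + 17*324) = -1*(-1004) + 215*(8 + 5508) = 1004 + 215*5516 = 1004 + 1185940 = 1186944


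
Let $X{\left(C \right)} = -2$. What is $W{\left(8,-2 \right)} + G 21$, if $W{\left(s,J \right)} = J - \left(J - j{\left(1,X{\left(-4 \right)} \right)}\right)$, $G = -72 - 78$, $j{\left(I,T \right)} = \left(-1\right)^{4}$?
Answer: $-3149$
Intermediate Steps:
$j{\left(I,T \right)} = 1$
$G = -150$
$W{\left(s,J \right)} = 1$ ($W{\left(s,J \right)} = J - \left(-1 + J\right) = 1$)
$W{\left(8,-2 \right)} + G 21 = 1 - 3150 = -3149$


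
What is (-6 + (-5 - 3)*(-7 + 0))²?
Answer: 2500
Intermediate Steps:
(-6 + (-5 - 3)*(-7 + 0))² = (-6 - 8*(-7))² = (-6 + 56)² = 50² = 2500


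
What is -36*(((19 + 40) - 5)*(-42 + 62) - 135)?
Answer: -34020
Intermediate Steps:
-36*(((19 + 40) - 5)*(-42 + 62) - 135) = -36*((59 - 5)*20 - 135) = -36*(54*20 - 135) = -36*(1080 - 135) = -36*945 = -34020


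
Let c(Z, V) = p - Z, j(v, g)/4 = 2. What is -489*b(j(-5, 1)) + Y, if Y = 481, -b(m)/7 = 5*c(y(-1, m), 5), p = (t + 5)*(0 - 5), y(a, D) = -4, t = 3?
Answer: -615659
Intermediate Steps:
j(v, g) = 8 (j(v, g) = 4*2 = 8)
p = -40 (p = (3 + 5)*(0 - 5) = 8*(-5) = -40)
c(Z, V) = -40 - Z
b(m) = 1260 (b(m) = -35*(-40 - 1*(-4)) = -35*(-40 + 4) = -35*(-36) = -7*(-180) = 1260)
-489*b(j(-5, 1)) + Y = -489*1260 + 481 = -616140 + 481 = -615659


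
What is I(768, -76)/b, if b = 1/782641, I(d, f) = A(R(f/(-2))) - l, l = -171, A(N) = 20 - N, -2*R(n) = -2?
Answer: 148701790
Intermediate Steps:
R(n) = 1 (R(n) = -½*(-2) = 1)
I(d, f) = 190 (I(d, f) = (20 - 1*1) - 1*(-171) = (20 - 1) + 171 = 19 + 171 = 190)
b = 1/782641 ≈ 1.2777e-6
I(768, -76)/b = 190/(1/782641) = 190*782641 = 148701790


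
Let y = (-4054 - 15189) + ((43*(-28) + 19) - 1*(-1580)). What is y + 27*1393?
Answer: 18763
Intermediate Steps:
y = -18848 (y = -19243 + ((-1204 + 19) + 1580) = -19243 + (-1185 + 1580) = -19243 + 395 = -18848)
y + 27*1393 = -18848 + 27*1393 = -18848 + 37611 = 18763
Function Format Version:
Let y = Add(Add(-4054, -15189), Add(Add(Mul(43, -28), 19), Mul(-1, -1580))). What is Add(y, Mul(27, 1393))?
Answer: 18763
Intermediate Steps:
y = -18848 (y = Add(-19243, Add(Add(-1204, 19), 1580)) = Add(-19243, Add(-1185, 1580)) = Add(-19243, 395) = -18848)
Add(y, Mul(27, 1393)) = Add(-18848, Mul(27, 1393)) = Add(-18848, 37611) = 18763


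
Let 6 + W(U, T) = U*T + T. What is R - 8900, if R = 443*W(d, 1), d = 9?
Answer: -7128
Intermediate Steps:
W(U, T) = -6 + T + T*U (W(U, T) = -6 + (U*T + T) = -6 + (T*U + T) = -6 + (T + T*U) = -6 + T + T*U)
R = 1772 (R = 443*(-6 + 1 + 1*9) = 443*(-6 + 1 + 9) = 443*4 = 1772)
R - 8900 = 1772 - 8900 = -7128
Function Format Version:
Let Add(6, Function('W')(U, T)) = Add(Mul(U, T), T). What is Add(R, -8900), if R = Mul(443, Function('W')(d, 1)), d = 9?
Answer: -7128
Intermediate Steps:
Function('W')(U, T) = Add(-6, T, Mul(T, U)) (Function('W')(U, T) = Add(-6, Add(Mul(U, T), T)) = Add(-6, Add(Mul(T, U), T)) = Add(-6, Add(T, Mul(T, U))) = Add(-6, T, Mul(T, U)))
R = 1772 (R = Mul(443, Add(-6, 1, Mul(1, 9))) = Mul(443, Add(-6, 1, 9)) = Mul(443, 4) = 1772)
Add(R, -8900) = Add(1772, -8900) = -7128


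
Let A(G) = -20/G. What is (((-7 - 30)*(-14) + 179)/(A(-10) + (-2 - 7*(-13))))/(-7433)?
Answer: -697/676403 ≈ -0.0010305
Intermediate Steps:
(((-7 - 30)*(-14) + 179)/(A(-10) + (-2 - 7*(-13))))/(-7433) = (((-7 - 30)*(-14) + 179)/(-20/(-10) + (-2 - 7*(-13))))/(-7433) = ((-37*(-14) + 179)/(-20*(-⅒) + (-2 + 91)))*(-1/7433) = ((518 + 179)/(2 + 89))*(-1/7433) = (697/91)*(-1/7433) = -697/676403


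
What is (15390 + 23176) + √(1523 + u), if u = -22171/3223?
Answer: 38566 + √15749054134/3223 ≈ 38605.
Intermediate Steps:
u = -22171/3223 (u = -22171*1/3223 = -22171/3223 ≈ -6.8790)
(15390 + 23176) + √(1523 + u) = (15390 + 23176) + √(1523 - 22171/3223) = 38566 + √(4886458/3223) = 38566 + √15749054134/3223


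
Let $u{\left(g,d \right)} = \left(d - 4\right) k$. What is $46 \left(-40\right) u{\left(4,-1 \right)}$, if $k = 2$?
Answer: $18400$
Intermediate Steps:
$u{\left(g,d \right)} = -8 + 2 d$ ($u{\left(g,d \right)} = \left(d - 4\right) 2 = \left(-4 + d\right) 2 = -8 + 2 d$)
$46 \left(-40\right) u{\left(4,-1 \right)} = 46 \left(-40\right) \left(-8 + 2 \left(-1\right)\right) = - 1840 \left(-8 - 2\right) = \left(-1840\right) \left(-10\right) = 18400$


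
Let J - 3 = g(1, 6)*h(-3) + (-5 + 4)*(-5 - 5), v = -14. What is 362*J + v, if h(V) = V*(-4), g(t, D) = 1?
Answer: 9036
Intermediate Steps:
h(V) = -4*V
J = 25 (J = 3 + (1*(-4*(-3)) + (-5 + 4)*(-5 - 5)) = 3 + (1*12 - 1*(-10)) = 3 + (12 + 10) = 3 + 22 = 25)
362*J + v = 362*25 - 14 = 9050 - 14 = 9036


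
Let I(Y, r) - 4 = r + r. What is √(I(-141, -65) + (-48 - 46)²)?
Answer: √8710 ≈ 93.327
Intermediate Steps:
I(Y, r) = 4 + 2*r (I(Y, r) = 4 + (r + r) = 4 + 2*r)
√(I(-141, -65) + (-48 - 46)²) = √((4 + 2*(-65)) + (-48 - 46)²) = √((4 - 130) + (-94)²) = √(-126 + 8836) = √8710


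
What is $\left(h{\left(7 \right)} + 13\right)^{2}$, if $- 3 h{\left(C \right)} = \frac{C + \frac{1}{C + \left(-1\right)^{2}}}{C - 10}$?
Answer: $\frac{109561}{576} \approx 190.21$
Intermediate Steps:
$h{\left(C \right)} = - \frac{C + \frac{1}{1 + C}}{3 \left(-10 + C\right)}$ ($h{\left(C \right)} = - \frac{\left(C + \frac{1}{C + \left(-1\right)^{2}}\right) \frac{1}{C - 10}}{3} = - \frac{\left(C + \frac{1}{C + 1}\right) \frac{1}{-10 + C}}{3} = - \frac{\left(C + \frac{1}{1 + C}\right) \frac{1}{-10 + C}}{3} = - \frac{\frac{1}{-10 + C} \left(C + \frac{1}{1 + C}\right)}{3} = - \frac{C + \frac{1}{1 + C}}{3 \left(-10 + C\right)}$)
$\left(h{\left(7 \right)} + 13\right)^{2} = \left(\frac{1 + 7 + 7^{2}}{3 \left(10 - 7^{2} + 9 \cdot 7\right)} + 13\right)^{2} = \left(\frac{1 + 7 + 49}{3 \left(10 - 49 + 63\right)} + 13\right)^{2} = \left(\frac{1}{3} \frac{1}{10 - 49 + 63} \cdot 57 + 13\right)^{2} = \left(\frac{1}{3} \cdot \frac{1}{24} \cdot 57 + 13\right)^{2} = \left(\frac{19}{24} + 13\right)^{2} = \left(\frac{331}{24}\right)^{2} = \frac{109561}{576}$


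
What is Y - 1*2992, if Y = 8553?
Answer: 5561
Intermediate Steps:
Y - 1*2992 = 8553 - 1*2992 = 8553 - 2992 = 5561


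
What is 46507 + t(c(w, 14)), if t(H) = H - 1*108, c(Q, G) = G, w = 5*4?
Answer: 46413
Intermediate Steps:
w = 20
t(H) = -108 + H (t(H) = H - 108 = -108 + H)
46507 + t(c(w, 14)) = 46507 + (-108 + 14) = 46507 - 94 = 46413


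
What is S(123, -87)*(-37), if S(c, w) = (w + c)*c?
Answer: -163836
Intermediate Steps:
S(c, w) = c*(c + w) (S(c, w) = (c + w)*c = c*(c + w))
S(123, -87)*(-37) = (123*(123 - 87))*(-37) = (123*36)*(-37) = 4428*(-37) = -163836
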